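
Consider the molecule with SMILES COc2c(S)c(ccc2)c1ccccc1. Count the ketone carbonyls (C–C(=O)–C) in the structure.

0

Scan the SMILES for the ketone motif — none present.
Groups that are present: 1 ether, 1 thiol.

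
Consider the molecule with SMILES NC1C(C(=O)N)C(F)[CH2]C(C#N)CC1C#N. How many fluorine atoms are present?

1

Scan the SMILES for F atoms (remember two-letter symbols like Cl and Br are single atoms).
Fluorine count: 1.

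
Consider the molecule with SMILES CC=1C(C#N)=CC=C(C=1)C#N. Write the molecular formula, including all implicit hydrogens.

C9H6N2

Walk through each heavy atom and fill implicit hydrogens from standard valence (C 4, N 3, O 2, S 2, halogen 1):
  atom 1: C, bond orders sum to 1 (valence 4) → 3 H
  atom 2: C, bond orders sum to 4 (valence 4) → 0 H
  atom 3: C, bond orders sum to 4 (valence 4) → 0 H
  atom 4: C, bond orders sum to 4 (valence 4) → 0 H
  atom 5: N, bond orders sum to 3 (valence 3) → 0 H
  atom 6: C, bond orders sum to 3 (valence 4) → 1 H
  atom 7: C, bond orders sum to 3 (valence 4) → 1 H
  atom 8: C, bond orders sum to 4 (valence 4) → 0 H
  atom 9: C, bond orders sum to 3 (valence 4) → 1 H
  atom 10: C, bond orders sum to 4 (valence 4) → 0 H
  atom 11: N, bond orders sum to 3 (valence 3) → 0 H
Totals → C:9, H:6, N:2.
In Hill order: C9H6N2.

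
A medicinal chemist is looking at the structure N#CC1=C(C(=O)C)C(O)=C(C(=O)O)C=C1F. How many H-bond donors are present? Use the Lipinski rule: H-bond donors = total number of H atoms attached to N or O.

Donors: find every N or O and count the H atoms it carries.
  atom 1 (N): bond orders sum to 3 → 0 H
  atom 6 (O): bond orders sum to 2 → 0 H
  atom 9 (O): bond orders sum to 1 → 1 H
  atom 12 (O): bond orders sum to 2 → 0 H
  atom 13 (O): bond orders sum to 1 → 1 H
Lipinski HBD = 2.

2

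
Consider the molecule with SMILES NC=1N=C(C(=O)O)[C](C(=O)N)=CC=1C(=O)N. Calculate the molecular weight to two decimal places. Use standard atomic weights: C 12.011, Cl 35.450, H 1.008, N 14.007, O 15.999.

224.18 g/mol

First, the molecular formula is C8H8N4O4 (counting implicit H from valence).
  C: 8 × 12.011 = 96.088
  H: 8 × 1.008 = 8.064
  N: 4 × 14.007 = 56.028
  O: 4 × 15.999 = 63.996
Sum: 8×12.011 + 8×1.008 + 4×14.007 + 4×15.999 = 224.176 → 224.18 g/mol.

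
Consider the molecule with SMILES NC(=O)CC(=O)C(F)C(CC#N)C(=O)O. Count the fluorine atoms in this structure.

1

Scan the SMILES for F atoms (remember two-letter symbols like Cl and Br are single atoms).
Fluorine count: 1.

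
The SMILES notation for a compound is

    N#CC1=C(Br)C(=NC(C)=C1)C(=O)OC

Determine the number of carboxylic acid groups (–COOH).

0

Scan the SMILES for the carboxylic acid motif — none present.
Groups that are present: 1 ester, 1 nitrile.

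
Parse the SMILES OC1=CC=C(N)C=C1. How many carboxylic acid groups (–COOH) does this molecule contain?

Scan the SMILES for the carboxylic acid motif — none present.
Groups that are present: 1 hydroxyl, 1 primary amine.

0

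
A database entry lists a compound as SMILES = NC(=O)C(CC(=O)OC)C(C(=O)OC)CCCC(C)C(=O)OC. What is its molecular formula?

C15H25NO7

Walk through each heavy atom and fill implicit hydrogens from standard valence (C 4, N 3, O 2, S 2, halogen 1):
  atom 1: N, bond orders sum to 1 (valence 3) → 2 H
  atom 2: C, bond orders sum to 4 (valence 4) → 0 H
  atom 3: O, bond orders sum to 2 (valence 2) → 0 H
  atom 4: C, bond orders sum to 3 (valence 4) → 1 H
  atom 5: C, bond orders sum to 2 (valence 4) → 2 H
  atom 6: C, bond orders sum to 4 (valence 4) → 0 H
  atom 7: O, bond orders sum to 2 (valence 2) → 0 H
  atom 8: O, bond orders sum to 2 (valence 2) → 0 H
  atom 9: C, bond orders sum to 1 (valence 4) → 3 H
  atom 10: C, bond orders sum to 3 (valence 4) → 1 H
  atom 11: C, bond orders sum to 4 (valence 4) → 0 H
  atom 12: O, bond orders sum to 2 (valence 2) → 0 H
  atom 13: O, bond orders sum to 2 (valence 2) → 0 H
  atom 14: C, bond orders sum to 1 (valence 4) → 3 H
  atom 15: C, bond orders sum to 2 (valence 4) → 2 H
  atom 16: C, bond orders sum to 2 (valence 4) → 2 H
  atom 17: C, bond orders sum to 2 (valence 4) → 2 H
  atom 18: C, bond orders sum to 3 (valence 4) → 1 H
  atom 19: C, bond orders sum to 1 (valence 4) → 3 H
  atom 20: C, bond orders sum to 4 (valence 4) → 0 H
  atom 21: O, bond orders sum to 2 (valence 2) → 0 H
  atom 22: O, bond orders sum to 2 (valence 2) → 0 H
  atom 23: C, bond orders sum to 1 (valence 4) → 3 H
Totals → C:15, H:25, N:1, O:7.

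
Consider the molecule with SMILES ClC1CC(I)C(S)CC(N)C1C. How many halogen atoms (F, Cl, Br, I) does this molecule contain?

Halogen atoms appear at heavy-atom positions 1, 5 (1×Cl, 1×I).
Other groups present: 1 primary amine, 1 thiol.
Halogen count: 2.

2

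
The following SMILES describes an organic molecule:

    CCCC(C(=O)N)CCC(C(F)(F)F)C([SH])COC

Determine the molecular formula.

Walk through each heavy atom and fill implicit hydrogens from standard valence (C 4, N 3, O 2, S 2, halogen 1):
  atom 1: C, bond orders sum to 1 (valence 4) → 3 H
  atom 2: C, bond orders sum to 2 (valence 4) → 2 H
  atom 3: C, bond orders sum to 2 (valence 4) → 2 H
  atom 4: C, bond orders sum to 3 (valence 4) → 1 H
  atom 5: C, bond orders sum to 4 (valence 4) → 0 H
  atom 6: O, bond orders sum to 2 (valence 2) → 0 H
  atom 7: N, bond orders sum to 1 (valence 3) → 2 H
  atom 8: C, bond orders sum to 2 (valence 4) → 2 H
  atom 9: C, bond orders sum to 2 (valence 4) → 2 H
  atom 10: C, bond orders sum to 3 (valence 4) → 1 H
  atom 11: C, bond orders sum to 4 (valence 4) → 0 H
  atom 12: F (halogen, monovalent) → 0 H
  atom 13: F (halogen, monovalent) → 0 H
  atom 14: F (halogen, monovalent) → 0 H
  atom 15: C, bond orders sum to 3 (valence 4) → 1 H
  atom 16: S with explicit H count 1
  atom 17: C, bond orders sum to 2 (valence 4) → 2 H
  atom 18: O, bond orders sum to 2 (valence 2) → 0 H
  atom 19: C, bond orders sum to 1 (valence 4) → 3 H
Totals → C:12, H:22, F:3, N:1, O:2, S:1.
In Hill order: C12H22F3NO2S.

C12H22F3NO2S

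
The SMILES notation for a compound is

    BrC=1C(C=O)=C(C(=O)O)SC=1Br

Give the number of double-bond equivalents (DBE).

Degree of unsaturation = (number of rings) + (number of π bonds).
Ring closures in the SMILES: 1.
π bonds: 4 double bonds (each 1 DoU) → 4 DoU from unsaturation.
Total DoU = 1 + 4 = 5.

5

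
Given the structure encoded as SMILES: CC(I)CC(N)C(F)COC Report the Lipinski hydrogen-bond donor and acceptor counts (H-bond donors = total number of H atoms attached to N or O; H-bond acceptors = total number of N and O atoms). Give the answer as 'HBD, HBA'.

Donors: find every N or O and count the H atoms it carries.
  atom 6 (N): bond orders sum to 1 → 2 H
  atom 10 (O): bond orders sum to 2 → 0 H
Lipinski HBD = 2.
Acceptors: N atoms = 1, O atoms = 1 → HBA = 2.

2, 2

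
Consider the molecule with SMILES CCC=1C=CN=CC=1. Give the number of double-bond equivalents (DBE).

Molecular formula: C7H9N.
DoU = (2C + 2 + N − H − X) / 2, where X is the halogen count and O/S are ignored.
    = (2·7 + 2 + 1 − 9 − 0) / 2 = 8 / 2 = 4.

4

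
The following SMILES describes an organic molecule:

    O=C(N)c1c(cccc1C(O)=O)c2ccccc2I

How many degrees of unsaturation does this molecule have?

10

Molecular formula: C14H10INO3.
DoU = (2C + 2 + N − H − X) / 2, where X is the halogen count and O/S are ignored.
    = (2·14 + 2 + 1 − 10 − 1) / 2 = 20 / 2 = 10.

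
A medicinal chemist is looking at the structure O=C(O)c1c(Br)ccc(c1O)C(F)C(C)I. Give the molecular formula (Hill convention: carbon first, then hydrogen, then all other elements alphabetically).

C10H9BrFIO3

Walk through each heavy atom and fill implicit hydrogens from standard valence (C 4, N 3, O 2, S 2, halogen 1); for lowercase aromatic atoms, an aromatic c carries 1 H when it has two neighbours and 0 H with three, and aromatic n carries 0 H:
  atom 1: O, bond orders sum to 2 (valence 2) → 0 H
  atom 2: C, bond orders sum to 4 (valence 4) → 0 H
  atom 3: O, bond orders sum to 1 (valence 2) → 1 H
  atom 4: aromatic c, 3 neighbours → 0 H
  atom 5: aromatic c, 3 neighbours → 0 H
  atom 6: Br (halogen, monovalent) → 0 H
  atom 7: aromatic c, 2 neighbours → 1 H
  atom 8: aromatic c, 2 neighbours → 1 H
  atom 9: aromatic c, 3 neighbours → 0 H
  atom 10: aromatic c, 3 neighbours → 0 H
  atom 11: O, bond orders sum to 1 (valence 2) → 1 H
  atom 12: C, bond orders sum to 3 (valence 4) → 1 H
  atom 13: F (halogen, monovalent) → 0 H
  atom 14: C, bond orders sum to 3 (valence 4) → 1 H
  atom 15: C, bond orders sum to 1 (valence 4) → 3 H
  atom 16: I (halogen, monovalent) → 0 H
Totals → C:10, H:9, Br:1, F:1, I:1, O:3.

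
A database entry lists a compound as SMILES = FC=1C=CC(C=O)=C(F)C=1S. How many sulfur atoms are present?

1

Scan the SMILES for S atoms (remember two-letter symbols like Cl and Br are single atoms).
Sulfur count: 1.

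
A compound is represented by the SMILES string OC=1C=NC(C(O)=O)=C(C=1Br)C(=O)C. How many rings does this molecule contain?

In SMILES, each pair of matching ring-closure digits denotes one ring-closing bond; the number of such bonds equals the number of independent rings.
Ring-closure bonds here: 1.

1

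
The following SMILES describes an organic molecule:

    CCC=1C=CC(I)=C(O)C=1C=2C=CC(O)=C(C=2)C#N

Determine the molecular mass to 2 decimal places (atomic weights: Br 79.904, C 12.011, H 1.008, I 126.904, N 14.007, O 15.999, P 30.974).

365.17 g/mol

First, the molecular formula is C15H12INO2 (counting implicit H from valence).
  C: 15 × 12.011 = 180.165
  H: 12 × 1.008 = 12.096
  I: 1 × 126.904 = 126.904
  N: 1 × 14.007 = 14.007
  O: 2 × 15.999 = 31.998
Sum: 15×12.011 + 12×1.008 + 1×126.904 + 1×14.007 + 2×15.999 = 365.170 → 365.17 g/mol.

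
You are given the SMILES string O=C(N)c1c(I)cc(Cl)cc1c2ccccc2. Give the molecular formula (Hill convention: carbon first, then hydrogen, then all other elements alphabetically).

Walk through each heavy atom and fill implicit hydrogens from standard valence (C 4, N 3, O 2, S 2, halogen 1); for lowercase aromatic atoms, an aromatic c carries 1 H when it has two neighbours and 0 H with three, and aromatic n carries 0 H:
  atom 1: O, bond orders sum to 2 (valence 2) → 0 H
  atom 2: C, bond orders sum to 4 (valence 4) → 0 H
  atom 3: N, bond orders sum to 1 (valence 3) → 2 H
  atom 4: aromatic c, 3 neighbours → 0 H
  atom 5: aromatic c, 3 neighbours → 0 H
  atom 6: I (halogen, monovalent) → 0 H
  atom 7: aromatic c, 2 neighbours → 1 H
  atom 8: aromatic c, 3 neighbours → 0 H
  atom 9: Cl (halogen, monovalent) → 0 H
  atom 10: aromatic c, 2 neighbours → 1 H
  atom 11: aromatic c, 3 neighbours → 0 H
  atom 12: aromatic c, 3 neighbours → 0 H
  atom 13: aromatic c, 2 neighbours → 1 H
  atom 14: aromatic c, 2 neighbours → 1 H
  atom 15: aromatic c, 2 neighbours → 1 H
  atom 16: aromatic c, 2 neighbours → 1 H
  atom 17: aromatic c, 2 neighbours → 1 H
Totals → C:13, H:9, Cl:1, I:1, N:1, O:1.

C13H9ClINO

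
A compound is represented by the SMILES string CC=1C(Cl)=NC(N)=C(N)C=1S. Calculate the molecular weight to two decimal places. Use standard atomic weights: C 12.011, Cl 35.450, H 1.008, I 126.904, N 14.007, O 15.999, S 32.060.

First, the molecular formula is C6H8ClN3S (counting implicit H from valence).
  C: 6 × 12.011 = 72.066
  Cl: 1 × 35.450 = 35.450
  H: 8 × 1.008 = 8.064
  N: 3 × 14.007 = 42.021
  S: 1 × 32.060 = 32.060
Sum: 6×12.011 + 1×35.450 + 8×1.008 + 3×14.007 + 1×32.060 = 189.661 → 189.66 g/mol.

189.66 g/mol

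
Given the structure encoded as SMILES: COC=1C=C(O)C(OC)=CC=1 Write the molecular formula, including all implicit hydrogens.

C8H10O3

Walk through each heavy atom and fill implicit hydrogens from standard valence (C 4, N 3, O 2, S 2, halogen 1):
  atom 1: C, bond orders sum to 1 (valence 4) → 3 H
  atom 2: O, bond orders sum to 2 (valence 2) → 0 H
  atom 3: C, bond orders sum to 4 (valence 4) → 0 H
  atom 4: C, bond orders sum to 3 (valence 4) → 1 H
  atom 5: C, bond orders sum to 4 (valence 4) → 0 H
  atom 6: O, bond orders sum to 1 (valence 2) → 1 H
  atom 7: C, bond orders sum to 4 (valence 4) → 0 H
  atom 8: O, bond orders sum to 2 (valence 2) → 0 H
  atom 9: C, bond orders sum to 1 (valence 4) → 3 H
  atom 10: C, bond orders sum to 3 (valence 4) → 1 H
  atom 11: C, bond orders sum to 3 (valence 4) → 1 H
Totals → C:8, H:10, O:3.
In Hill order: C8H10O3.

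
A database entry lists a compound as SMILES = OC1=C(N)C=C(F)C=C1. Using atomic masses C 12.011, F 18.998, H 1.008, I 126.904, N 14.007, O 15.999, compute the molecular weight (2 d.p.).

First, the molecular formula is C6H6FNO (counting implicit H from valence).
  C: 6 × 12.011 = 72.066
  F: 1 × 18.998 = 18.998
  H: 6 × 1.008 = 6.048
  N: 1 × 14.007 = 14.007
  O: 1 × 15.999 = 15.999
Sum: 6×12.011 + 1×18.998 + 6×1.008 + 1×14.007 + 1×15.999 = 127.118 → 127.12 g/mol.

127.12 g/mol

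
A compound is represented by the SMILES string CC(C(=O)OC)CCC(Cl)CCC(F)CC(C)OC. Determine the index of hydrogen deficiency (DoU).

1

Molecular formula: C14H26ClFO3.
DoU = (2C + 2 + N − H − X) / 2, where X is the halogen count and O/S are ignored.
    = (2·14 + 2 + 0 − 26 − 2) / 2 = 2 / 2 = 1.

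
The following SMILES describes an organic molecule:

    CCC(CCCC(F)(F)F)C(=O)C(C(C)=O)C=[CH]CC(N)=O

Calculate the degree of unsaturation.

Degree of unsaturation = (number of rings) + (number of π bonds).
Ring closures in the SMILES: 0.
π bonds: 4 double bonds (each 1 DoU) → 4 DoU from unsaturation.
Total DoU = 0 + 4 = 4.

4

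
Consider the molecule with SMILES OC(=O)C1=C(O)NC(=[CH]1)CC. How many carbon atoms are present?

7

Count every carbon token in the SMILES (each C, including those in ring-closure positions and inside branches).
Carbon count: 7.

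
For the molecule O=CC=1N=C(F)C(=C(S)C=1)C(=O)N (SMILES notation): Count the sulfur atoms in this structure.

Scan the SMILES for S atoms (remember two-letter symbols like Cl and Br are single atoms).
Sulfur count: 1.

1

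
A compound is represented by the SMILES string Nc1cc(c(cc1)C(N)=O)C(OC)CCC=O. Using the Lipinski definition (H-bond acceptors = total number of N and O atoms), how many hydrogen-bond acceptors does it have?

N atoms: 2; O atoms: 3.
Lipinski HBA = 2 + 3 = 5.

5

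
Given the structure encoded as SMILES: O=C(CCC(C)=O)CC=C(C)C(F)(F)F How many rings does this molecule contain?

0

In SMILES, each pair of matching ring-closure digits denotes one ring-closing bond; the number of such bonds equals the number of independent rings.
Ring-closure bonds here: 0.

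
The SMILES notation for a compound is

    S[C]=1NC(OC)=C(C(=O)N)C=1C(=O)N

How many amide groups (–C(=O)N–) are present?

The amide motif appears at heavy-atom positions 8, 12 in the SMILES.
Other groups present: 1 ether, 1 thiol.
Amide count: 2.

2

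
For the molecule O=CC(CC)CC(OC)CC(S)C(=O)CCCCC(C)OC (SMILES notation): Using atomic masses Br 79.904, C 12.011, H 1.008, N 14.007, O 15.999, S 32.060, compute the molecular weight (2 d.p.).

First, the molecular formula is C17H32O4S (counting implicit H from valence).
  C: 17 × 12.011 = 204.187
  H: 32 × 1.008 = 32.256
  O: 4 × 15.999 = 63.996
  S: 1 × 32.060 = 32.060
Sum: 17×12.011 + 32×1.008 + 4×15.999 + 1×32.060 = 332.499 → 332.50 g/mol.

332.50 g/mol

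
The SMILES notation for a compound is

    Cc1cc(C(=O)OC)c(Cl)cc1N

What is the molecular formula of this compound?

C9H10ClNO2

Walk through each heavy atom and fill implicit hydrogens from standard valence (C 4, N 3, O 2, S 2, halogen 1); for lowercase aromatic atoms, an aromatic c carries 1 H when it has two neighbours and 0 H with three, and aromatic n carries 0 H:
  atom 1: C, bond orders sum to 1 (valence 4) → 3 H
  atom 2: aromatic c, 3 neighbours → 0 H
  atom 3: aromatic c, 2 neighbours → 1 H
  atom 4: aromatic c, 3 neighbours → 0 H
  atom 5: C, bond orders sum to 4 (valence 4) → 0 H
  atom 6: O, bond orders sum to 2 (valence 2) → 0 H
  atom 7: O, bond orders sum to 2 (valence 2) → 0 H
  atom 8: C, bond orders sum to 1 (valence 4) → 3 H
  atom 9: aromatic c, 3 neighbours → 0 H
  atom 10: Cl (halogen, monovalent) → 0 H
  atom 11: aromatic c, 2 neighbours → 1 H
  atom 12: aromatic c, 3 neighbours → 0 H
  atom 13: N, bond orders sum to 1 (valence 3) → 2 H
Totals → C:9, H:10, Cl:1, N:1, O:2.
In Hill order: C9H10ClNO2.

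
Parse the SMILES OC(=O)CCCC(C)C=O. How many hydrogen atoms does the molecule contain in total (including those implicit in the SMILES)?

Walk through each heavy atom and fill implicit hydrogens from standard valence (C 4, N 3, O 2, S 2, halogen 1):
  atom 1: O, bond orders sum to 1 (valence 2) → 1 H
  atom 2: C, bond orders sum to 4 (valence 4) → 0 H
  atom 3: O, bond orders sum to 2 (valence 2) → 0 H
  atom 4: C, bond orders sum to 2 (valence 4) → 2 H
  atom 5: C, bond orders sum to 2 (valence 4) → 2 H
  atom 6: C, bond orders sum to 2 (valence 4) → 2 H
  atom 7: C, bond orders sum to 3 (valence 4) → 1 H
  atom 8: C, bond orders sum to 1 (valence 4) → 3 H
  atom 9: C, bond orders sum to 3 (valence 4) → 1 H
  atom 10: O, bond orders sum to 2 (valence 2) → 0 H
Total hydrogens: 12.

12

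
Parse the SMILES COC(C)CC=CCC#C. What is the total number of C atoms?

9

Count every carbon token in the SMILES (each C, including those in ring-closure positions and inside branches).
Carbon count: 9.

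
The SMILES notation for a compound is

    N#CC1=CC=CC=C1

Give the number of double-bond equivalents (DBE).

6

Molecular formula: C7H5N.
DoU = (2C + 2 + N − H − X) / 2, where X is the halogen count and O/S are ignored.
    = (2·7 + 2 + 1 − 5 − 0) / 2 = 12 / 2 = 6.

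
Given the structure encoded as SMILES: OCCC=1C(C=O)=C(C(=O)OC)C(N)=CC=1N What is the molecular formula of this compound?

Walk through each heavy atom and fill implicit hydrogens from standard valence (C 4, N 3, O 2, S 2, halogen 1):
  atom 1: O, bond orders sum to 1 (valence 2) → 1 H
  atom 2: C, bond orders sum to 2 (valence 4) → 2 H
  atom 3: C, bond orders sum to 2 (valence 4) → 2 H
  atom 4: C, bond orders sum to 4 (valence 4) → 0 H
  atom 5: C, bond orders sum to 4 (valence 4) → 0 H
  atom 6: C, bond orders sum to 3 (valence 4) → 1 H
  atom 7: O, bond orders sum to 2 (valence 2) → 0 H
  atom 8: C, bond orders sum to 4 (valence 4) → 0 H
  atom 9: C, bond orders sum to 4 (valence 4) → 0 H
  atom 10: O, bond orders sum to 2 (valence 2) → 0 H
  atom 11: O, bond orders sum to 2 (valence 2) → 0 H
  atom 12: C, bond orders sum to 1 (valence 4) → 3 H
  atom 13: C, bond orders sum to 4 (valence 4) → 0 H
  atom 14: N, bond orders sum to 1 (valence 3) → 2 H
  atom 15: C, bond orders sum to 3 (valence 4) → 1 H
  atom 16: C, bond orders sum to 4 (valence 4) → 0 H
  atom 17: N, bond orders sum to 1 (valence 3) → 2 H
Totals → C:11, H:14, N:2, O:4.

C11H14N2O4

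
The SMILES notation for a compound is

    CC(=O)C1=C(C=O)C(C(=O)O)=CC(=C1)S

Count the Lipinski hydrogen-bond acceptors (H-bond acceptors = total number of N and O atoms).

N atoms: 0; O atoms: 4.
Lipinski HBA = 0 + 4 = 4.

4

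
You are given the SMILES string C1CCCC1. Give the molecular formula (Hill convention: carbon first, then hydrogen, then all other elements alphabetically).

C5H10

Walk through each heavy atom and fill implicit hydrogens from standard valence (C 4, N 3, O 2, S 2, halogen 1):
  atom 1: C, bond orders sum to 2 (valence 4) → 2 H
  atom 2: C, bond orders sum to 2 (valence 4) → 2 H
  atom 3: C, bond orders sum to 2 (valence 4) → 2 H
  atom 4: C, bond orders sum to 2 (valence 4) → 2 H
  atom 5: C, bond orders sum to 2 (valence 4) → 2 H
Totals → C:5, H:10.
In Hill order: C5H10.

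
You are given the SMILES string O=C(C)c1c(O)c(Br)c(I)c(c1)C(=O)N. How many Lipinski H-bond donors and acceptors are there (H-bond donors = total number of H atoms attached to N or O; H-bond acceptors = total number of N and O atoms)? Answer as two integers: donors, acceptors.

Donors: find every N or O and count the H atoms it carries.
  atom 1 (O): bond orders sum to 2 → 0 H
  atom 6 (O): bond orders sum to 1 → 1 H
  atom 14 (O): bond orders sum to 2 → 0 H
  atom 15 (N): bond orders sum to 1 → 2 H
Lipinski HBD = 3.
Acceptors: N atoms = 1, O atoms = 3 → HBA = 4.

3, 4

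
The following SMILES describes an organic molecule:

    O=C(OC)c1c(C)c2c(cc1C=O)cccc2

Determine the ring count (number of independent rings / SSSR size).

In SMILES, each pair of matching ring-closure digits denotes one ring-closing bond; the number of such bonds equals the number of independent rings.
Ring-closure bonds here: 2.

2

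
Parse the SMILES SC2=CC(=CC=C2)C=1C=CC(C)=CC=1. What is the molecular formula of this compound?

C13H12S

Walk through each heavy atom and fill implicit hydrogens from standard valence (C 4, N 3, O 2, S 2, halogen 1):
  atom 1: S, bond orders sum to 1 (valence 2) → 1 H
  atom 2: C, bond orders sum to 4 (valence 4) → 0 H
  atom 3: C, bond orders sum to 3 (valence 4) → 1 H
  atom 4: C, bond orders sum to 4 (valence 4) → 0 H
  atom 5: C, bond orders sum to 3 (valence 4) → 1 H
  atom 6: C, bond orders sum to 3 (valence 4) → 1 H
  atom 7: C, bond orders sum to 3 (valence 4) → 1 H
  atom 8: C, bond orders sum to 4 (valence 4) → 0 H
  atom 9: C, bond orders sum to 3 (valence 4) → 1 H
  atom 10: C, bond orders sum to 3 (valence 4) → 1 H
  atom 11: C, bond orders sum to 4 (valence 4) → 0 H
  atom 12: C, bond orders sum to 1 (valence 4) → 3 H
  atom 13: C, bond orders sum to 3 (valence 4) → 1 H
  atom 14: C, bond orders sum to 3 (valence 4) → 1 H
Totals → C:13, H:12, S:1.
In Hill order: C13H12S.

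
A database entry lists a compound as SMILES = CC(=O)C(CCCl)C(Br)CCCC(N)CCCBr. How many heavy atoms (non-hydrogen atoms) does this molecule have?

Every atom symbol written in the SMILES (organic subset) is one heavy atom; implicit H are not written.
Heavy atoms by element → Br:2, C:13, Cl:1, N:1, O:1.
Total: 18.

18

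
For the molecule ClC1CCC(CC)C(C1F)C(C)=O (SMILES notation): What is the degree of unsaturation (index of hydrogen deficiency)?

2

Degree of unsaturation = (number of rings) + (number of π bonds).
Ring closures in the SMILES: 1.
π bonds: 1 double bond (each 1 DoU) → 1 DoU from unsaturation.
Total DoU = 1 + 1 = 2.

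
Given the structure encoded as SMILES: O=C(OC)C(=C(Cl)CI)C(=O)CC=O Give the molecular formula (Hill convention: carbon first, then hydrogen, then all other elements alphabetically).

Walk through each heavy atom and fill implicit hydrogens from standard valence (C 4, N 3, O 2, S 2, halogen 1):
  atom 1: O, bond orders sum to 2 (valence 2) → 0 H
  atom 2: C, bond orders sum to 4 (valence 4) → 0 H
  atom 3: O, bond orders sum to 2 (valence 2) → 0 H
  atom 4: C, bond orders sum to 1 (valence 4) → 3 H
  atom 5: C, bond orders sum to 4 (valence 4) → 0 H
  atom 6: C, bond orders sum to 4 (valence 4) → 0 H
  atom 7: Cl (halogen, monovalent) → 0 H
  atom 8: C, bond orders sum to 2 (valence 4) → 2 H
  atom 9: I (halogen, monovalent) → 0 H
  atom 10: C, bond orders sum to 4 (valence 4) → 0 H
  atom 11: O, bond orders sum to 2 (valence 2) → 0 H
  atom 12: C, bond orders sum to 2 (valence 4) → 2 H
  atom 13: C, bond orders sum to 3 (valence 4) → 1 H
  atom 14: O, bond orders sum to 2 (valence 2) → 0 H
Totals → C:8, H:8, Cl:1, I:1, O:4.

C8H8ClIO4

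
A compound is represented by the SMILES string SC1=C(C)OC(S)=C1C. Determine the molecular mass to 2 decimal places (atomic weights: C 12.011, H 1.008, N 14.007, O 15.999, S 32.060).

160.25 g/mol

First, the molecular formula is C6H8OS2 (counting implicit H from valence).
  C: 6 × 12.011 = 72.066
  H: 8 × 1.008 = 8.064
  O: 1 × 15.999 = 15.999
  S: 2 × 32.060 = 64.120
Sum: 6×12.011 + 8×1.008 + 1×15.999 + 2×32.060 = 160.249 → 160.25 g/mol.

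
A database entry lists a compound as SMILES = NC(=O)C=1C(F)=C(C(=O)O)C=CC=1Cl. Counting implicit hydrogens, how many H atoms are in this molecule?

Walk through each heavy atom and fill implicit hydrogens from standard valence (C 4, N 3, O 2, S 2, halogen 1):
  atom 1: N, bond orders sum to 1 (valence 3) → 2 H
  atom 2: C, bond orders sum to 4 (valence 4) → 0 H
  atom 3: O, bond orders sum to 2 (valence 2) → 0 H
  atom 4: C, bond orders sum to 4 (valence 4) → 0 H
  atom 5: C, bond orders sum to 4 (valence 4) → 0 H
  atom 6: F (halogen, monovalent) → 0 H
  atom 7: C, bond orders sum to 4 (valence 4) → 0 H
  atom 8: C, bond orders sum to 4 (valence 4) → 0 H
  atom 9: O, bond orders sum to 2 (valence 2) → 0 H
  atom 10: O, bond orders sum to 1 (valence 2) → 1 H
  atom 11: C, bond orders sum to 3 (valence 4) → 1 H
  atom 12: C, bond orders sum to 3 (valence 4) → 1 H
  atom 13: C, bond orders sum to 4 (valence 4) → 0 H
  atom 14: Cl (halogen, monovalent) → 0 H
Total hydrogens: 5.

5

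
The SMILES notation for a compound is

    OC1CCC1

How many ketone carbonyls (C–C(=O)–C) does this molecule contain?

0

Scan the SMILES for the ketone motif — none present.
Groups that are present: 1 hydroxyl.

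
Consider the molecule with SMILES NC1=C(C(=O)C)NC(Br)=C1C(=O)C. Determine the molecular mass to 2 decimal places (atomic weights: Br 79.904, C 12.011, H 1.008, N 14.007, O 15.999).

First, the molecular formula is C8H9BrN2O2 (counting implicit H from valence).
  Br: 1 × 79.904 = 79.904
  C: 8 × 12.011 = 96.088
  H: 9 × 1.008 = 9.072
  N: 2 × 14.007 = 28.014
  O: 2 × 15.999 = 31.998
Sum: 1×79.904 + 8×12.011 + 9×1.008 + 2×14.007 + 2×15.999 = 245.076 → 245.08 g/mol.

245.08 g/mol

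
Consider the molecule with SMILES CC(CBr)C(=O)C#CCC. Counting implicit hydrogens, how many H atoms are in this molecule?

Walk through each heavy atom and fill implicit hydrogens from standard valence (C 4, N 3, O 2, S 2, halogen 1):
  atom 1: C, bond orders sum to 1 (valence 4) → 3 H
  atom 2: C, bond orders sum to 3 (valence 4) → 1 H
  atom 3: C, bond orders sum to 2 (valence 4) → 2 H
  atom 4: Br (halogen, monovalent) → 0 H
  atom 5: C, bond orders sum to 4 (valence 4) → 0 H
  atom 6: O, bond orders sum to 2 (valence 2) → 0 H
  atom 7: C, bond orders sum to 4 (valence 4) → 0 H
  atom 8: C, bond orders sum to 4 (valence 4) → 0 H
  atom 9: C, bond orders sum to 2 (valence 4) → 2 H
  atom 10: C, bond orders sum to 1 (valence 4) → 3 H
Total hydrogens: 11.

11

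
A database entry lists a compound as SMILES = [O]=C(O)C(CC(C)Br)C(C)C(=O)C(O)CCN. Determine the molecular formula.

C11H20BrNO4

Walk through each heavy atom and fill implicit hydrogens from standard valence (C 4, N 3, O 2, S 2, halogen 1):
  atom 1: O with explicit H count 0
  atom 2: C, bond orders sum to 4 (valence 4) → 0 H
  atom 3: O, bond orders sum to 1 (valence 2) → 1 H
  atom 4: C, bond orders sum to 3 (valence 4) → 1 H
  atom 5: C, bond orders sum to 2 (valence 4) → 2 H
  atom 6: C, bond orders sum to 3 (valence 4) → 1 H
  atom 7: C, bond orders sum to 1 (valence 4) → 3 H
  atom 8: Br (halogen, monovalent) → 0 H
  atom 9: C, bond orders sum to 3 (valence 4) → 1 H
  atom 10: C, bond orders sum to 1 (valence 4) → 3 H
  atom 11: C, bond orders sum to 4 (valence 4) → 0 H
  atom 12: O, bond orders sum to 2 (valence 2) → 0 H
  atom 13: C, bond orders sum to 3 (valence 4) → 1 H
  atom 14: O, bond orders sum to 1 (valence 2) → 1 H
  atom 15: C, bond orders sum to 2 (valence 4) → 2 H
  atom 16: C, bond orders sum to 2 (valence 4) → 2 H
  atom 17: N, bond orders sum to 1 (valence 3) → 2 H
Totals → C:11, H:20, Br:1, N:1, O:4.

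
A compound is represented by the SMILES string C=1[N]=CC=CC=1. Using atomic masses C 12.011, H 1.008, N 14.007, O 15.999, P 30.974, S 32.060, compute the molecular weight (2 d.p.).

First, the molecular formula is C5H5N (counting implicit H from valence).
  C: 5 × 12.011 = 60.055
  H: 5 × 1.008 = 5.040
  N: 1 × 14.007 = 14.007
Sum: 5×12.011 + 5×1.008 + 1×14.007 = 79.102 → 79.10 g/mol.

79.10 g/mol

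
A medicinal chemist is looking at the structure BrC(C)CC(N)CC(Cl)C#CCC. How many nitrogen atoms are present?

1

Scan the SMILES for N atoms (remember two-letter symbols like Cl and Br are single atoms).
Nitrogen count: 1.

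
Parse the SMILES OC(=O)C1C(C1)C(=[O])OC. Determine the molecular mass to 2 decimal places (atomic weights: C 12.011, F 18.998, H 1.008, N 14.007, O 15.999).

First, the molecular formula is C6H8O4 (counting implicit H from valence).
  C: 6 × 12.011 = 72.066
  H: 8 × 1.008 = 8.064
  O: 4 × 15.999 = 63.996
Sum: 6×12.011 + 8×1.008 + 4×15.999 = 144.126 → 144.13 g/mol.

144.13 g/mol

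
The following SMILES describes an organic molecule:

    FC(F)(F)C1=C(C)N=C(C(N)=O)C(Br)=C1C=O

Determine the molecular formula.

C9H6BrF3N2O2

Walk through each heavy atom and fill implicit hydrogens from standard valence (C 4, N 3, O 2, S 2, halogen 1):
  atom 1: F (halogen, monovalent) → 0 H
  atom 2: C, bond orders sum to 4 (valence 4) → 0 H
  atom 3: F (halogen, monovalent) → 0 H
  atom 4: F (halogen, monovalent) → 0 H
  atom 5: C, bond orders sum to 4 (valence 4) → 0 H
  atom 6: C, bond orders sum to 4 (valence 4) → 0 H
  atom 7: C, bond orders sum to 1 (valence 4) → 3 H
  atom 8: N, bond orders sum to 3 (valence 3) → 0 H
  atom 9: C, bond orders sum to 4 (valence 4) → 0 H
  atom 10: C, bond orders sum to 4 (valence 4) → 0 H
  atom 11: N, bond orders sum to 1 (valence 3) → 2 H
  atom 12: O, bond orders sum to 2 (valence 2) → 0 H
  atom 13: C, bond orders sum to 4 (valence 4) → 0 H
  atom 14: Br (halogen, monovalent) → 0 H
  atom 15: C, bond orders sum to 4 (valence 4) → 0 H
  atom 16: C, bond orders sum to 3 (valence 4) → 1 H
  atom 17: O, bond orders sum to 2 (valence 2) → 0 H
Totals → C:9, H:6, Br:1, F:3, N:2, O:2.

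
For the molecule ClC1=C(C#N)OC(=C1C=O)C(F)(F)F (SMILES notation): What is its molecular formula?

Walk through each heavy atom and fill implicit hydrogens from standard valence (C 4, N 3, O 2, S 2, halogen 1):
  atom 1: Cl (halogen, monovalent) → 0 H
  atom 2: C, bond orders sum to 4 (valence 4) → 0 H
  atom 3: C, bond orders sum to 4 (valence 4) → 0 H
  atom 4: C, bond orders sum to 4 (valence 4) → 0 H
  atom 5: N, bond orders sum to 3 (valence 3) → 0 H
  atom 6: O, bond orders sum to 2 (valence 2) → 0 H
  atom 7: C, bond orders sum to 4 (valence 4) → 0 H
  atom 8: C, bond orders sum to 4 (valence 4) → 0 H
  atom 9: C, bond orders sum to 3 (valence 4) → 1 H
  atom 10: O, bond orders sum to 2 (valence 2) → 0 H
  atom 11: C, bond orders sum to 4 (valence 4) → 0 H
  atom 12: F (halogen, monovalent) → 0 H
  atom 13: F (halogen, monovalent) → 0 H
  atom 14: F (halogen, monovalent) → 0 H
Totals → C:7, H:1, Cl:1, F:3, N:1, O:2.

C7HClF3NO2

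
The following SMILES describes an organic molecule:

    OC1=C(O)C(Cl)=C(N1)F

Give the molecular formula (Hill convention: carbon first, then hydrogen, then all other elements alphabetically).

Walk through each heavy atom and fill implicit hydrogens from standard valence (C 4, N 3, O 2, S 2, halogen 1):
  atom 1: O, bond orders sum to 1 (valence 2) → 1 H
  atom 2: C, bond orders sum to 4 (valence 4) → 0 H
  atom 3: C, bond orders sum to 4 (valence 4) → 0 H
  atom 4: O, bond orders sum to 1 (valence 2) → 1 H
  atom 5: C, bond orders sum to 4 (valence 4) → 0 H
  atom 6: Cl (halogen, monovalent) → 0 H
  atom 7: C, bond orders sum to 4 (valence 4) → 0 H
  atom 8: N, bond orders sum to 2 (valence 3) → 1 H
  atom 9: F (halogen, monovalent) → 0 H
Totals → C:4, H:3, Cl:1, F:1, N:1, O:2.

C4H3ClFNO2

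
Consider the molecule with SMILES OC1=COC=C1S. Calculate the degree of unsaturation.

Degree of unsaturation = (number of rings) + (number of π bonds).
Ring closures in the SMILES: 1.
π bonds: 2 double bonds (each 1 DoU) → 2 DoU from unsaturation.
Total DoU = 1 + 2 = 3.

3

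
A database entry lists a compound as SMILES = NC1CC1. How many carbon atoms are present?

Count every carbon token in the SMILES (each C, including those in ring-closure positions and inside branches).
Carbon count: 3.

3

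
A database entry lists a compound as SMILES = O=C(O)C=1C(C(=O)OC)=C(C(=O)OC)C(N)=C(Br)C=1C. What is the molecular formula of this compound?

Walk through each heavy atom and fill implicit hydrogens from standard valence (C 4, N 3, O 2, S 2, halogen 1):
  atom 1: O, bond orders sum to 2 (valence 2) → 0 H
  atom 2: C, bond orders sum to 4 (valence 4) → 0 H
  atom 3: O, bond orders sum to 1 (valence 2) → 1 H
  atom 4: C, bond orders sum to 4 (valence 4) → 0 H
  atom 5: C, bond orders sum to 4 (valence 4) → 0 H
  atom 6: C, bond orders sum to 4 (valence 4) → 0 H
  atom 7: O, bond orders sum to 2 (valence 2) → 0 H
  atom 8: O, bond orders sum to 2 (valence 2) → 0 H
  atom 9: C, bond orders sum to 1 (valence 4) → 3 H
  atom 10: C, bond orders sum to 4 (valence 4) → 0 H
  atom 11: C, bond orders sum to 4 (valence 4) → 0 H
  atom 12: O, bond orders sum to 2 (valence 2) → 0 H
  atom 13: O, bond orders sum to 2 (valence 2) → 0 H
  atom 14: C, bond orders sum to 1 (valence 4) → 3 H
  atom 15: C, bond orders sum to 4 (valence 4) → 0 H
  atom 16: N, bond orders sum to 1 (valence 3) → 2 H
  atom 17: C, bond orders sum to 4 (valence 4) → 0 H
  atom 18: Br (halogen, monovalent) → 0 H
  atom 19: C, bond orders sum to 4 (valence 4) → 0 H
  atom 20: C, bond orders sum to 1 (valence 4) → 3 H
Totals → C:12, H:12, Br:1, N:1, O:6.

C12H12BrNO6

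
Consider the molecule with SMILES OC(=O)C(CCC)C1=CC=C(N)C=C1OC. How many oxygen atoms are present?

Scan the SMILES for O atoms (remember two-letter symbols like Cl and Br are single atoms).
Oxygen count: 3.

3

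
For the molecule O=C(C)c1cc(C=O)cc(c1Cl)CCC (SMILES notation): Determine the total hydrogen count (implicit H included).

13

Walk through each heavy atom and fill implicit hydrogens from standard valence (C 4, N 3, O 2, S 2, halogen 1); for lowercase aromatic atoms, an aromatic c carries 1 H when it has two neighbours and 0 H with three, and aromatic n carries 0 H:
  atom 1: O, bond orders sum to 2 (valence 2) → 0 H
  atom 2: C, bond orders sum to 4 (valence 4) → 0 H
  atom 3: C, bond orders sum to 1 (valence 4) → 3 H
  atom 4: aromatic c, 3 neighbours → 0 H
  atom 5: aromatic c, 2 neighbours → 1 H
  atom 6: aromatic c, 3 neighbours → 0 H
  atom 7: C, bond orders sum to 3 (valence 4) → 1 H
  atom 8: O, bond orders sum to 2 (valence 2) → 0 H
  atom 9: aromatic c, 2 neighbours → 1 H
  atom 10: aromatic c, 3 neighbours → 0 H
  atom 11: aromatic c, 3 neighbours → 0 H
  atom 12: Cl (halogen, monovalent) → 0 H
  atom 13: C, bond orders sum to 2 (valence 4) → 2 H
  atom 14: C, bond orders sum to 2 (valence 4) → 2 H
  atom 15: C, bond orders sum to 1 (valence 4) → 3 H
Total hydrogens: 13.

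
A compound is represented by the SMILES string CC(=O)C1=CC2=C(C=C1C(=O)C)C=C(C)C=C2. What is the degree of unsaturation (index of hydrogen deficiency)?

9

Molecular formula: C15H14O2.
DoU = (2C + 2 + N − H − X) / 2, where X is the halogen count and O/S are ignored.
    = (2·15 + 2 + 0 − 14 − 0) / 2 = 18 / 2 = 9.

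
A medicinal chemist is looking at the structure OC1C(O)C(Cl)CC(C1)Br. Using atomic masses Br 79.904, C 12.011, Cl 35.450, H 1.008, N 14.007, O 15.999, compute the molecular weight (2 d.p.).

229.50 g/mol

First, the molecular formula is C6H10BrClO2 (counting implicit H from valence).
  Br: 1 × 79.904 = 79.904
  C: 6 × 12.011 = 72.066
  Cl: 1 × 35.450 = 35.450
  H: 10 × 1.008 = 10.080
  O: 2 × 15.999 = 31.998
Sum: 1×79.904 + 6×12.011 + 1×35.450 + 10×1.008 + 2×15.999 = 229.498 → 229.50 g/mol.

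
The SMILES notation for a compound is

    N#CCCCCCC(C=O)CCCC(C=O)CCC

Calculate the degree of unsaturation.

4

Degree of unsaturation = (number of rings) + (number of π bonds).
Ring closures in the SMILES: 0.
π bonds: 2 double bonds (each 1 DoU), 1 triple bond (each 2 DoU) → 4 DoU from unsaturation.
Total DoU = 0 + 4 = 4.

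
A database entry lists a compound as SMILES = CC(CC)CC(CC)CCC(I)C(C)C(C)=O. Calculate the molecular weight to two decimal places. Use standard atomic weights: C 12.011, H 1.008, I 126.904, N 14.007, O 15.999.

352.30 g/mol

First, the molecular formula is C15H29IO (counting implicit H from valence).
  C: 15 × 12.011 = 180.165
  H: 29 × 1.008 = 29.232
  I: 1 × 126.904 = 126.904
  O: 1 × 15.999 = 15.999
Sum: 15×12.011 + 29×1.008 + 1×126.904 + 1×15.999 = 352.300 → 352.30 g/mol.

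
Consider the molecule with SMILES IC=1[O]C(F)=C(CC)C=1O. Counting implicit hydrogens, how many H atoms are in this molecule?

Walk through each heavy atom and fill implicit hydrogens from standard valence (C 4, N 3, O 2, S 2, halogen 1):
  atom 1: I (halogen, monovalent) → 0 H
  atom 2: C, bond orders sum to 4 (valence 4) → 0 H
  atom 3: O with explicit H count 0
  atom 4: C, bond orders sum to 4 (valence 4) → 0 H
  atom 5: F (halogen, monovalent) → 0 H
  atom 6: C, bond orders sum to 4 (valence 4) → 0 H
  atom 7: C, bond orders sum to 2 (valence 4) → 2 H
  atom 8: C, bond orders sum to 1 (valence 4) → 3 H
  atom 9: C, bond orders sum to 4 (valence 4) → 0 H
  atom 10: O, bond orders sum to 1 (valence 2) → 1 H
Total hydrogens: 6.

6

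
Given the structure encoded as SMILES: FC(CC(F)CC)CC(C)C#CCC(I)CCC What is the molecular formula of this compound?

Walk through each heavy atom and fill implicit hydrogens from standard valence (C 4, N 3, O 2, S 2, halogen 1):
  atom 1: F (halogen, monovalent) → 0 H
  atom 2: C, bond orders sum to 3 (valence 4) → 1 H
  atom 3: C, bond orders sum to 2 (valence 4) → 2 H
  atom 4: C, bond orders sum to 3 (valence 4) → 1 H
  atom 5: F (halogen, monovalent) → 0 H
  atom 6: C, bond orders sum to 2 (valence 4) → 2 H
  atom 7: C, bond orders sum to 1 (valence 4) → 3 H
  atom 8: C, bond orders sum to 2 (valence 4) → 2 H
  atom 9: C, bond orders sum to 3 (valence 4) → 1 H
  atom 10: C, bond orders sum to 1 (valence 4) → 3 H
  atom 11: C, bond orders sum to 4 (valence 4) → 0 H
  atom 12: C, bond orders sum to 4 (valence 4) → 0 H
  atom 13: C, bond orders sum to 2 (valence 4) → 2 H
  atom 14: C, bond orders sum to 3 (valence 4) → 1 H
  atom 15: I (halogen, monovalent) → 0 H
  atom 16: C, bond orders sum to 2 (valence 4) → 2 H
  atom 17: C, bond orders sum to 2 (valence 4) → 2 H
  atom 18: C, bond orders sum to 1 (valence 4) → 3 H
Totals → C:15, H:25, F:2, I:1.

C15H25F2I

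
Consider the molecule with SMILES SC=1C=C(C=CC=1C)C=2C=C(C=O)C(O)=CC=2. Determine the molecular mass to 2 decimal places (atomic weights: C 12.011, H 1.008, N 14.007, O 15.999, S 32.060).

First, the molecular formula is C14H12O2S (counting implicit H from valence).
  C: 14 × 12.011 = 168.154
  H: 12 × 1.008 = 12.096
  O: 2 × 15.999 = 31.998
  S: 1 × 32.060 = 32.060
Sum: 14×12.011 + 12×1.008 + 2×15.999 + 1×32.060 = 244.308 → 244.31 g/mol.

244.31 g/mol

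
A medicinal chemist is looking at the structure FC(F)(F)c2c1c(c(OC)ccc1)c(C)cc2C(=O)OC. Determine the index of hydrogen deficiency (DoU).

Molecular formula: C15H13F3O3.
DoU = (2C + 2 + N − H − X) / 2, where X is the halogen count and O/S are ignored.
    = (2·15 + 2 + 0 − 13 − 3) / 2 = 16 / 2 = 8.

8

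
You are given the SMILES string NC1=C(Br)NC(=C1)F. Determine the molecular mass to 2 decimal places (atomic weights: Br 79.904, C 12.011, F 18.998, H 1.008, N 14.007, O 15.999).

178.99 g/mol

First, the molecular formula is C4H4BrFN2 (counting implicit H from valence).
  Br: 1 × 79.904 = 79.904
  C: 4 × 12.011 = 48.044
  F: 1 × 18.998 = 18.998
  H: 4 × 1.008 = 4.032
  N: 2 × 14.007 = 28.014
Sum: 1×79.904 + 4×12.011 + 1×18.998 + 4×1.008 + 2×14.007 = 178.992 → 178.99 g/mol.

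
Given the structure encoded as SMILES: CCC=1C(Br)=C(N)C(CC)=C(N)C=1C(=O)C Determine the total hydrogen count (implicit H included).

17

Walk through each heavy atom and fill implicit hydrogens from standard valence (C 4, N 3, O 2, S 2, halogen 1):
  atom 1: C, bond orders sum to 1 (valence 4) → 3 H
  atom 2: C, bond orders sum to 2 (valence 4) → 2 H
  atom 3: C, bond orders sum to 4 (valence 4) → 0 H
  atom 4: C, bond orders sum to 4 (valence 4) → 0 H
  atom 5: Br (halogen, monovalent) → 0 H
  atom 6: C, bond orders sum to 4 (valence 4) → 0 H
  atom 7: N, bond orders sum to 1 (valence 3) → 2 H
  atom 8: C, bond orders sum to 4 (valence 4) → 0 H
  atom 9: C, bond orders sum to 2 (valence 4) → 2 H
  atom 10: C, bond orders sum to 1 (valence 4) → 3 H
  atom 11: C, bond orders sum to 4 (valence 4) → 0 H
  atom 12: N, bond orders sum to 1 (valence 3) → 2 H
  atom 13: C, bond orders sum to 4 (valence 4) → 0 H
  atom 14: C, bond orders sum to 4 (valence 4) → 0 H
  atom 15: O, bond orders sum to 2 (valence 2) → 0 H
  atom 16: C, bond orders sum to 1 (valence 4) → 3 H
Total hydrogens: 17.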